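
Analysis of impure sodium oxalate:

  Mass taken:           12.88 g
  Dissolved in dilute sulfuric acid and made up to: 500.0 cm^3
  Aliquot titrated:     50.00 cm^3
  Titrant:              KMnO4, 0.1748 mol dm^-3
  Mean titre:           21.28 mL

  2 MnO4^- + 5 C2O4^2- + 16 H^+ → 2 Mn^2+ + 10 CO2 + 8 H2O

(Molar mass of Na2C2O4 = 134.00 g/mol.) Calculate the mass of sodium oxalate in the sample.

n(KMnO4) per titration = 0.02128 × 0.1748 = 3.720 × 10^-3 mol
From the 5:2 ratio, n(Na2C2O4) in each aliquot = 5/2 × 3.720 × 10^-3 = 9.299 × 10^-3 mol
n(Na2C2O4) in the whole flask = 9.299 × 10^-3 × 500.0/50.00 = 0.09299 mol
mass of Na2C2O4 = 0.09299 × 134.00 = 12.46 g

12.46 g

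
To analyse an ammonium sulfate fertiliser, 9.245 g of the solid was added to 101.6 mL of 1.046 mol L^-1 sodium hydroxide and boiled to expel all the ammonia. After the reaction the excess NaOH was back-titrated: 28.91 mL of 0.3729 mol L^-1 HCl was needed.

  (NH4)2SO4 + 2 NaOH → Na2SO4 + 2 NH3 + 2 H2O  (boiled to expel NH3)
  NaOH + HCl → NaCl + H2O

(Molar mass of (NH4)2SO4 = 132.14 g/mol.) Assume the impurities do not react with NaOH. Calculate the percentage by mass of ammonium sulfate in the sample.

68.24 %

n(NaOH) added = 0.1016 × 1.046 = 0.1063 mol
n(HCl) used in back-titration = 0.02891 × 0.3729 = 0.01078 mol
n(NaOH) left over = 0.01078 mol (1:1 ratio)
n(NaOH) consumed by analyte = 0.1063 − 0.01078 = 0.09549 mol
From the 1:2 ratio, n((NH4)2SO4) = 1/2 × 0.09549 = 0.04775 mol
mass of (NH4)2SO4 = 0.04775 × 132.14 = 6.309 g
% (NH4)2SO4 = 6.309 / 9.245 × 100 = 68.24 %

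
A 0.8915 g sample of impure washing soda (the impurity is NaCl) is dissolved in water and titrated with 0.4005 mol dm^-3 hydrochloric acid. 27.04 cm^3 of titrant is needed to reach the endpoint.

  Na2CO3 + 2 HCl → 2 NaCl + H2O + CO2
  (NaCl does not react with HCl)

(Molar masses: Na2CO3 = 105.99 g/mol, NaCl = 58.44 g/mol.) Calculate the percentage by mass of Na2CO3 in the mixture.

n(HCl) = 0.02704 × 0.4005 = 0.01083 mol
Let x = n(Na2CO3), y = n(NaCl).
Titrant: 2x = 0.01083;  mass: 105.99x + 58.44y = 0.8915
Solving, x = 5.415 × 10^-3 mol, y = 5.434 × 10^-3 mol
mass of Na2CO3 = 5.415 × 10^-3 × 105.99 = 0.5739 g
% Na2CO3 = 0.5739 / 0.8915 × 100 = 64.38 %

64.38 %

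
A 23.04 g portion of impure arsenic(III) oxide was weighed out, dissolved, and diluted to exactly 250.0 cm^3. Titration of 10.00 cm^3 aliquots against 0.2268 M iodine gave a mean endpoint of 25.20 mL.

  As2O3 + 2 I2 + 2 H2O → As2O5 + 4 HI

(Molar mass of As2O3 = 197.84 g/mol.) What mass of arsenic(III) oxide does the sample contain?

n(I2) per titration = 0.02520 × 0.2268 = 5.715 × 10^-3 mol
From the 1:2 ratio, n(As2O3) in each aliquot = 1/2 × 5.715 × 10^-3 = 2.858 × 10^-3 mol
n(As2O3) in the whole flask = 2.858 × 10^-3 × 250.0/10.00 = 0.07144 mol
mass of As2O3 = 0.07144 × 197.84 = 14.13 g

14.13 g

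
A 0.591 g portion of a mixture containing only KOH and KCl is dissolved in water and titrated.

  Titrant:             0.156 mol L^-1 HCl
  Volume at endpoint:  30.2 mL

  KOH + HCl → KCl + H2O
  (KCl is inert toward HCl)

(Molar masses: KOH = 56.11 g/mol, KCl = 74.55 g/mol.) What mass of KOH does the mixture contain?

0.264 g

n(HCl) = 0.0302 × 0.156 = 4.71 × 10^-3 mol
Let x = n(KOH), y = n(KCl).
Titrant: 1x = 4.71 × 10^-3;  mass: 56.11x + 74.55y = 0.591
Solving, x = 4.71 × 10^-3 mol, y = 4.38 × 10^-3 mol
mass of KOH = 4.71 × 10^-3 × 56.11 = 0.264 g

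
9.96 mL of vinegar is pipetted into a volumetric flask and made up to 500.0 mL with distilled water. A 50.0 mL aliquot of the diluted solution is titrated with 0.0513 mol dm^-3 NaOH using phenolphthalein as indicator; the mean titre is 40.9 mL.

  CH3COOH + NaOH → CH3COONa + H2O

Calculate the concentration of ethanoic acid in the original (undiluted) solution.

n(NaOH) = 0.0409 × 0.0513 = 2.10 × 10^-3 mol
n(CH3COOH) in the aliquot = 2.10 × 10^-3 mol (1:1 ratio)
[CH3COOH]_dilute = 2.10 × 10^-3 / 0.0500 = 0.0420 mol/L
Dilution factor = 500.0 / 9.96 = 50.20
[CH3COOH]_stock = 0.0420 × 50.20 = 2.11 mol/L

2.11 mol/L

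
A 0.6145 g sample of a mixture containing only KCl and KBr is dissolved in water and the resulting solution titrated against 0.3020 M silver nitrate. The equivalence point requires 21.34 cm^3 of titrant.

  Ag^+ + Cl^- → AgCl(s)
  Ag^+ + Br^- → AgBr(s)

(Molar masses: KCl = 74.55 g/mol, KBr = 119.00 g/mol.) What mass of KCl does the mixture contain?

n(AgNO3) = 0.02134 × 0.3020 = 6.445 × 10^-3 mol
Let x = n(KCl), y = n(KBr).
Titrant: 1x + 1y = 6.445 × 10^-3;  mass: 74.55x + 119.00y = 0.6145
Solving, x = 3.429 × 10^-3 mol, y = 3.016 × 10^-3 mol
mass of KCl = 3.429 × 10^-3 × 74.55 = 0.2556 g

0.2556 g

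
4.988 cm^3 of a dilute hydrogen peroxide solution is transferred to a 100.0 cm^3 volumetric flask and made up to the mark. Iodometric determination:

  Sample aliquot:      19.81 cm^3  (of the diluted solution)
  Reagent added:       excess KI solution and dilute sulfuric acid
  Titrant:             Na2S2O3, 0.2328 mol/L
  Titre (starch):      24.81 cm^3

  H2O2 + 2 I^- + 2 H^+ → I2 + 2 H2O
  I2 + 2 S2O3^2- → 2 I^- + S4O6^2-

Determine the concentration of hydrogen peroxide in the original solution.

2.923 mol/L

n(S2O3^2-) = 0.02481 × 0.2328 = 5.776 × 10^-3 mol
n(I2) = n(S2O3^2-)/2 = 2.888 × 10^-3 mol
n(H2O2) in the aliquot = 2.888 × 10^-3 mol (1:1 ratio)
[H2O2]_dilute = 2.888 × 10^-3 / 0.01981 = 0.1458 mol/L
[H2O2]_original = 0.1458 × 100.0/4.988 = 2.923 mol/L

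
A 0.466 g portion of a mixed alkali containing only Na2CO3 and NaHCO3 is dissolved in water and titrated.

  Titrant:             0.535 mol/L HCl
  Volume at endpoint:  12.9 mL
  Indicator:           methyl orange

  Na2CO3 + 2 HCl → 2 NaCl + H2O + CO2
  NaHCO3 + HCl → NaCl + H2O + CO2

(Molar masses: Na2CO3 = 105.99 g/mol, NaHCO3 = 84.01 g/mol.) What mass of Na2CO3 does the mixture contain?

n(HCl) = 0.0129 × 0.535 = 6.90 × 10^-3 mol
Let x = n(Na2CO3), y = n(NaHCO3).
Titrant: 2x + 1y = 6.90 × 10^-3;  mass: 105.99x + 84.01y = 0.466
Solving, x = 1.83 × 10^-3 mol, y = 3.23 × 10^-3 mol
mass of Na2CO3 = 1.83 × 10^-3 × 105.99 = 0.194 g

0.194 g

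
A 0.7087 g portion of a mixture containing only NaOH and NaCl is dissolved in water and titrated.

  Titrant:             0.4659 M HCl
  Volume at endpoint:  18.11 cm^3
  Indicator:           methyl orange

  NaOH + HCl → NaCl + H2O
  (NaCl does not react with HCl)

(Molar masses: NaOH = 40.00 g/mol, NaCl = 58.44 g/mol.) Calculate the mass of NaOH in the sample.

n(HCl) = 0.01811 × 0.4659 = 8.437 × 10^-3 mol
Let x = n(NaOH), y = n(NaCl).
Titrant: 1x = 8.437 × 10^-3;  mass: 40.00x + 58.44y = 0.7087
Solving, x = 8.437 × 10^-3 mol, y = 6.352 × 10^-3 mol
mass of NaOH = 8.437 × 10^-3 × 40.00 = 0.3375 g

0.3375 g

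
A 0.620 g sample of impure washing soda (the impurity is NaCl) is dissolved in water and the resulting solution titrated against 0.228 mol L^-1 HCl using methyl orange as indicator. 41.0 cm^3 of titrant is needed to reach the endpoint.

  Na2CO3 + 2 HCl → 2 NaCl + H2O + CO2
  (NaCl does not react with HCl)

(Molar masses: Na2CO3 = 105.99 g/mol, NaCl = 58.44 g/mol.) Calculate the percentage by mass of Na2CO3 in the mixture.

79.9 %

n(HCl) = 0.0410 × 0.228 = 9.35 × 10^-3 mol
Let x = n(Na2CO3), y = n(NaCl).
Titrant: 2x = 9.35 × 10^-3;  mass: 105.99x + 58.44y = 0.620
Solving, x = 4.67 × 10^-3 mol, y = 2.13 × 10^-3 mol
mass of Na2CO3 = 4.67 × 10^-3 × 105.99 = 0.495 g
% Na2CO3 = 0.495 / 0.620 × 100 = 79.9 %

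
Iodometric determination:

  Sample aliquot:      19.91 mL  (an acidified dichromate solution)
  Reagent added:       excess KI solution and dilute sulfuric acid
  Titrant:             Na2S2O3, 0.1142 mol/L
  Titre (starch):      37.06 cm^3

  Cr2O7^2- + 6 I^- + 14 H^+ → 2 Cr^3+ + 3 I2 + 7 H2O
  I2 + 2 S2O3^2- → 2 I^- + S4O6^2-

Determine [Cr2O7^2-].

0.03543 mol/L

n(S2O3^2-) = 0.03706 × 0.1142 = 4.232 × 10^-3 mol
n(I2) = n(S2O3^2-)/2 = 2.116 × 10^-3 mol
From the 1:3 ratio, n(Cr2O7^2-) in the aliquot = 1/3 × 2.116 × 10^-3 = 7.054 × 10^-4 mol
[Cr2O7^2-] = 7.054 × 10^-4 / 0.01991 = 0.03543 mol/L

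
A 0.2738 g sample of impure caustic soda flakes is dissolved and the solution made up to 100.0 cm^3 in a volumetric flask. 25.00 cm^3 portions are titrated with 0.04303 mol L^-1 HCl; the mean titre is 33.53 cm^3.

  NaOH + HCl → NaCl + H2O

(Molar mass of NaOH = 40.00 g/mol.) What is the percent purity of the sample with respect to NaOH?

84.31 %

n(HCl) per titration = 0.03353 × 0.04303 = 1.443 × 10^-3 mol
n(NaOH) in each aliquot = 1.443 × 10^-3 mol (1:1 ratio)
n(NaOH) in the whole flask = 1.443 × 10^-3 × 100.0/25.00 = 5.771 × 10^-3 mol
mass of NaOH = 5.771 × 10^-3 × 40.00 = 0.2308 g
% NaOH = 0.2308 / 0.2738 × 100 = 84.31 %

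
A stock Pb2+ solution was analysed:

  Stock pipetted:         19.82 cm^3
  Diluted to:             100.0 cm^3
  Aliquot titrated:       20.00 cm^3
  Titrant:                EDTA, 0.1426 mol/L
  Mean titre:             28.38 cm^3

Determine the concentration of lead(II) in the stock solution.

1.021 mol/L

Pb^2+ + EDTA^4- → [Pb(EDTA)]^2-
n(EDTA) = 0.02838 × 0.1426 = 4.047 × 10^-3 mol
n(Pb2+) in the aliquot = 4.047 × 10^-3 mol (1:1 ratio)
[Pb2+]_dilute = 4.047 × 10^-3 / 0.02000 = 0.2023 mol/L
Dilution factor = 100.0 / 19.82 = 5.045
[Pb2+]_stock = 0.2023 × 5.045 = 1.021 mol/L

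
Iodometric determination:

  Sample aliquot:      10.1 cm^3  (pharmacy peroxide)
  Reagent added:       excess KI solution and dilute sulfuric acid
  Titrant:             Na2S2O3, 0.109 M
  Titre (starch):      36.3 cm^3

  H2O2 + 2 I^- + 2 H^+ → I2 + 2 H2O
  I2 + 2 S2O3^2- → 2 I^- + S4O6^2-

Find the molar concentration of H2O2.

n(S2O3^2-) = 0.0363 × 0.109 = 3.96 × 10^-3 mol
n(I2) = n(S2O3^2-)/2 = 1.98 × 10^-3 mol
n(H2O2) in the aliquot = 1.98 × 10^-3 mol (1:1 ratio)
[H2O2] = 1.98 × 10^-3 / 0.0101 = 0.196 mol/L

0.196 M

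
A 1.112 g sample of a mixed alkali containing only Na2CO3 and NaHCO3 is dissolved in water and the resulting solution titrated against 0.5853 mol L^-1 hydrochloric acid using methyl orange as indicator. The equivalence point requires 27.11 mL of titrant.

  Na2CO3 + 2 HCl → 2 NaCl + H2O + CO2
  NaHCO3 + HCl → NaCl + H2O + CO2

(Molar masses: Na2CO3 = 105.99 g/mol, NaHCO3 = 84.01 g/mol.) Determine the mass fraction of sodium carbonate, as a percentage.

33.96 %

n(HCl) = 0.02711 × 0.5853 = 0.01587 mol
Let x = n(Na2CO3), y = n(NaHCO3).
Titrant: 2x + 1y = 0.01587;  mass: 105.99x + 84.01y = 1.112
Solving, x = 3.563 × 10^-3 mol, y = 8.741 × 10^-3 mol
mass of Na2CO3 = 3.563 × 10^-3 × 105.99 = 0.3777 g
% Na2CO3 = 0.3777 / 1.112 × 100 = 33.96 %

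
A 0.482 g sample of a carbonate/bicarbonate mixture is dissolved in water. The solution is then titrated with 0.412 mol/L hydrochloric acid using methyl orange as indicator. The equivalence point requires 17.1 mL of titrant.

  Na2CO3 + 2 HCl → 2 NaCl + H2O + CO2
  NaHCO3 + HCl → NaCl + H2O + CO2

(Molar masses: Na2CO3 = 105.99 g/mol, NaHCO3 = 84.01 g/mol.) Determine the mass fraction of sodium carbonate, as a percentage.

38.9 %

n(HCl) = 0.0171 × 0.412 = 7.05 × 10^-3 mol
Let x = n(Na2CO3), y = n(NaHCO3).
Titrant: 2x + 1y = 7.05 × 10^-3;  mass: 105.99x + 84.01y = 0.482
Solving, x = 1.77 × 10^-3 mol, y = 3.50 × 10^-3 mol
mass of Na2CO3 = 1.77 × 10^-3 × 105.99 = 0.188 g
% Na2CO3 = 0.188 / 0.482 × 100 = 38.9 %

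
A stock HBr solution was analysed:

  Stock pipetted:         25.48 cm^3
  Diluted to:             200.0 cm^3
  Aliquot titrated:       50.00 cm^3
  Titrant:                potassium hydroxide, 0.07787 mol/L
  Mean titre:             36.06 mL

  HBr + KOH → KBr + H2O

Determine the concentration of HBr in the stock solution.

n(KOH) = 0.03606 × 0.07787 = 2.808 × 10^-3 mol
n(HBr) in the aliquot = 2.808 × 10^-3 mol (1:1 ratio)
[HBr]_dilute = 2.808 × 10^-3 / 0.05000 = 0.05616 mol/L
Dilution factor = 200.0 / 25.48 = 7.849
[HBr]_stock = 0.05616 × 7.849 = 0.4408 mol/L

0.4408 mol/L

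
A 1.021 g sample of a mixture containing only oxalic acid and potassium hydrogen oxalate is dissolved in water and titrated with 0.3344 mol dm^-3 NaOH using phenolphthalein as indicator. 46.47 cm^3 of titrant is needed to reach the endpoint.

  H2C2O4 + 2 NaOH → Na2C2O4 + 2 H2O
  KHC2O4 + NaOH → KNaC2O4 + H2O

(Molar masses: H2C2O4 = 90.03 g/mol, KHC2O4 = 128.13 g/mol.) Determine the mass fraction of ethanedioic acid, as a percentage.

51.46 %

n(NaOH) = 0.04647 × 0.3344 = 0.01554 mol
Let x = n(H2C2O4), y = n(KHC2O4).
Titrant: 2x + 1y = 0.01554;  mass: 90.03x + 128.13y = 1.021
Solving, x = 5.836 × 10^-3 mol, y = 3.868 × 10^-3 mol
mass of H2C2O4 = 5.836 × 10^-3 × 90.03 = 0.5254 g
% H2C2O4 = 0.5254 / 1.021 × 100 = 51.46 %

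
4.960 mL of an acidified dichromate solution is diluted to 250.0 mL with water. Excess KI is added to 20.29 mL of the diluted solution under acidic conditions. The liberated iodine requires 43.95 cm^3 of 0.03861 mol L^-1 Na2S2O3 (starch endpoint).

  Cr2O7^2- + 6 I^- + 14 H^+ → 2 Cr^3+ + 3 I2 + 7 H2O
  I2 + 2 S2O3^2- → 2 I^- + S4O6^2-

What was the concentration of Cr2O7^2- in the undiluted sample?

n(S2O3^2-) = 0.04395 × 0.03861 = 1.697 × 10^-3 mol
n(I2) = n(S2O3^2-)/2 = 8.485 × 10^-4 mol
From the 1:3 ratio, n(Cr2O7^2-) in the aliquot = 1/3 × 8.485 × 10^-4 = 2.828 × 10^-4 mol
[Cr2O7^2-]_dilute = 2.828 × 10^-4 / 0.02029 = 0.01394 mol/L
[Cr2O7^2-]_original = 0.01394 × 250.0/4.960 = 0.7026 mol/L

0.7026 mol/L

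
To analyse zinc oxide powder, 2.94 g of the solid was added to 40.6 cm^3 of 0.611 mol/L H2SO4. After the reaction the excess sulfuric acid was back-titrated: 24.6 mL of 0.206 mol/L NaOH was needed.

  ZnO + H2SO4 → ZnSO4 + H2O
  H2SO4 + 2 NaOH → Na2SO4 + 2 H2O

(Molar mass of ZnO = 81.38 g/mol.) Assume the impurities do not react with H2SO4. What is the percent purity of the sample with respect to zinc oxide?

61.7 %

n(H2SO4) added = 0.0406 × 0.611 = 0.0248 mol
n(NaOH) used in back-titration = 0.0246 × 0.206 = 5.07 × 10^-3 mol
From the 1:2 ratio, n(H2SO4) left over = 1/2 × 5.07 × 10^-3 = 2.53 × 10^-3 mol
n(H2SO4) consumed by analyte = 0.0248 − 2.53 × 10^-3 = 0.0223 mol
n(ZnO) = 0.0223 mol (1:1 ratio)
mass of ZnO = 0.0223 × 81.38 = 1.81 g
% ZnO = 1.81 / 2.94 × 100 = 61.7 %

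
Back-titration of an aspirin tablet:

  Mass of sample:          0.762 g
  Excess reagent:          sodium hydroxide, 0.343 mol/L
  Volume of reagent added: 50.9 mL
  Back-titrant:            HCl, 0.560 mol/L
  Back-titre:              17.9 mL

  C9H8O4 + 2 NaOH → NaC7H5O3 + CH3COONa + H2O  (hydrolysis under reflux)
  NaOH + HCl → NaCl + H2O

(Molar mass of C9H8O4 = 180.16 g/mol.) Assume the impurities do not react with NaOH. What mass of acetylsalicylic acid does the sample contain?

0.670 g

n(NaOH) added = 0.0509 × 0.343 = 0.0175 mol
n(HCl) used in back-titration = 0.0179 × 0.560 = 0.0100 mol
n(NaOH) left over = 0.0100 mol (1:1 ratio)
n(NaOH) consumed by analyte = 0.0175 − 0.0100 = 7.43 × 10^-3 mol
From the 1:2 ratio, n(C9H8O4) = 1/2 × 7.43 × 10^-3 = 3.72 × 10^-3 mol
mass of C9H8O4 = 3.72 × 10^-3 × 180.16 = 0.670 g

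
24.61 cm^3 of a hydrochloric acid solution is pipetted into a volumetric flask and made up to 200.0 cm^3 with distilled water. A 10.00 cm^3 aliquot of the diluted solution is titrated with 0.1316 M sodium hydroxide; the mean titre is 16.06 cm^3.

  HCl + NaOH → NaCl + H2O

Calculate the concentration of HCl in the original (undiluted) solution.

1.718 M

n(NaOH) = 0.01606 × 0.1316 = 2.113 × 10^-3 mol
n(HCl) in the aliquot = 2.113 × 10^-3 mol (1:1 ratio)
[HCl]_dilute = 2.113 × 10^-3 / 0.01000 = 0.2113 mol/L
Dilution factor = 200.0 / 24.61 = 8.127
[HCl]_stock = 0.2113 × 8.127 = 1.718 mol/L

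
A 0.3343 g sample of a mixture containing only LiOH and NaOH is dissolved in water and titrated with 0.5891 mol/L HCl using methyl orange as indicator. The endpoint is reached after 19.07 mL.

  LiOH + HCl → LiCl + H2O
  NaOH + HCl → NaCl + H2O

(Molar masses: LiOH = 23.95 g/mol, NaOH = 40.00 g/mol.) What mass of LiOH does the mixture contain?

n(HCl) = 0.01907 × 0.5891 = 0.01123 mol
Let x = n(LiOH), y = n(NaOH).
Titrant: 1x + 1y = 0.01123;  mass: 23.95x + 40.00y = 0.3343
Solving, x = 7.169 × 10^-3 mol, y = 4.065 × 10^-3 mol
mass of LiOH = 7.169 × 10^-3 × 23.95 = 0.1717 g

0.1717 g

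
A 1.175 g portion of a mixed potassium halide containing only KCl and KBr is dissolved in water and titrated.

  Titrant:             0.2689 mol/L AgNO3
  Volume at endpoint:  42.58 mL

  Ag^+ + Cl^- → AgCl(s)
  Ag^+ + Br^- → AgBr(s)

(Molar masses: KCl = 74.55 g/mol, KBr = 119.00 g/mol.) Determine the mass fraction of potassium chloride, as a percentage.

n(AgNO3) = 0.04258 × 0.2689 = 0.01145 mol
Let x = n(KCl), y = n(KBr).
Titrant: 1x + 1y = 0.01145;  mass: 74.55x + 119.00y = 1.175
Solving, x = 4.219 × 10^-3 mol, y = 7.231 × 10^-3 mol
mass of KCl = 4.219 × 10^-3 × 74.55 = 0.3145 g
% KCl = 0.3145 / 1.175 × 100 = 26.77 %

26.77 %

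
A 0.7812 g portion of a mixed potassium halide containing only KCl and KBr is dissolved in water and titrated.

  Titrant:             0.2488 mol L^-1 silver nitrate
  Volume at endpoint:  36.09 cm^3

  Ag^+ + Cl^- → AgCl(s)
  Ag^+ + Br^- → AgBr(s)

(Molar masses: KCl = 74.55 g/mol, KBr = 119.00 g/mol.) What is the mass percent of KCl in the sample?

n(AgNO3) = 0.03609 × 0.2488 = 8.979 × 10^-3 mol
Let x = n(KCl), y = n(KBr).
Titrant: 1x + 1y = 8.979 × 10^-3;  mass: 74.55x + 119.00y = 0.7812
Solving, x = 6.464 × 10^-3 mol, y = 2.515 × 10^-3 mol
mass of KCl = 6.464 × 10^-3 × 74.55 = 0.4819 g
% KCl = 0.4819 / 0.7812 × 100 = 61.69 %

61.69 %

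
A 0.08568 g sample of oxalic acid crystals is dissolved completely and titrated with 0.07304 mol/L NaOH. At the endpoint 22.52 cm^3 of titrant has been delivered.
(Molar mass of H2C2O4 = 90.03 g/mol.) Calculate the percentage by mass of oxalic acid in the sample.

H2C2O4 + 2 NaOH → Na2C2O4 + 2 H2O
n(NaOH) = 0.02252 L × 0.07304 mol/L = 1.645 × 10^-3 mol
From the 1:2 ratio, n(H2C2O4) = 1/2 × 1.645 × 10^-3 = 8.224 × 10^-4 mol
mass of H2C2O4 = 8.224 × 10^-4 × 90.03 g/mol = 0.07404 g
% H2C2O4 = 0.07404 / 0.08568 × 100 = 86.42 %

86.42 %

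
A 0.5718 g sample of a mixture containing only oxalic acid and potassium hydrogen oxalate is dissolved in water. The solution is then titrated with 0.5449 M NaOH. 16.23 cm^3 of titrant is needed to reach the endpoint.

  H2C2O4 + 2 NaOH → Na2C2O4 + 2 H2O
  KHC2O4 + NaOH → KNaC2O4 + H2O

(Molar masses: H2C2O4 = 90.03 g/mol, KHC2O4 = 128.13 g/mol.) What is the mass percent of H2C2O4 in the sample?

n(NaOH) = 0.01623 × 0.5449 = 8.844 × 10^-3 mol
Let x = n(H2C2O4), y = n(KHC2O4).
Titrant: 2x + 1y = 8.844 × 10^-3;  mass: 90.03x + 128.13y = 0.5718
Solving, x = 3.377 × 10^-3 mol, y = 2.090 × 10^-3 mol
mass of H2C2O4 = 3.377 × 10^-3 × 90.03 = 0.3040 g
% H2C2O4 = 0.3040 / 0.5718 × 100 = 53.17 %

53.17 %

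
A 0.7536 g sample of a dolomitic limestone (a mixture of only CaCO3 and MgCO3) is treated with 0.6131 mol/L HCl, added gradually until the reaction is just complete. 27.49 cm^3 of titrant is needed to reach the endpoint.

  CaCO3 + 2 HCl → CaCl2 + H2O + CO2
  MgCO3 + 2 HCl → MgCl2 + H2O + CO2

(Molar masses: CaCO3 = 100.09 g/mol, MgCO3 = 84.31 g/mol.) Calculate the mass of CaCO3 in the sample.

0.2735 g

n(HCl) = 0.02749 × 0.6131 = 0.01685 mol
Let x = n(CaCO3), y = n(MgCO3).
Titrant: 2x + 2y = 0.01685;  mass: 100.09x + 84.31y = 0.7536
Solving, x = 2.732 × 10^-3 mol, y = 5.695 × 10^-3 mol
mass of CaCO3 = 2.732 × 10^-3 × 100.09 = 0.2735 g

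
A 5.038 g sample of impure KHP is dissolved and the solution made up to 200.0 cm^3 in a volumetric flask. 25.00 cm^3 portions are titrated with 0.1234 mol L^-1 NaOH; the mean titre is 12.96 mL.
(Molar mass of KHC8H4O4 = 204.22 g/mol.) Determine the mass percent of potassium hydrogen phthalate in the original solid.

KHC8H4O4 + NaOH → KNaC8H4O4 + H2O
n(NaOH) per titration = 0.01296 × 0.1234 = 1.599 × 10^-3 mol
n(KHC8H4O4) in each aliquot = 1.599 × 10^-3 mol (1:1 ratio)
n(KHC8H4O4) in the whole flask = 1.599 × 10^-3 × 200.0/25.00 = 0.01279 mol
mass of KHC8H4O4 = 0.01279 × 204.22 = 2.613 g
% KHC8H4O4 = 2.613 / 5.038 × 100 = 51.86 %

51.86 %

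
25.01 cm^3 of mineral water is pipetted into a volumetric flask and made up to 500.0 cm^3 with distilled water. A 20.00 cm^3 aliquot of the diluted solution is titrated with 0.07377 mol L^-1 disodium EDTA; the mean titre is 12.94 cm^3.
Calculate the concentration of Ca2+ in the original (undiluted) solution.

Ca^2+ + EDTA^4- → [Ca(EDTA)]^2-
n(EDTA) = 0.01294 × 0.07377 = 9.546 × 10^-4 mol
n(Ca2+) in the aliquot = 9.546 × 10^-4 mol (1:1 ratio)
[Ca2+]_dilute = 9.546 × 10^-4 / 0.02000 = 0.04773 mol/L
Dilution factor = 500.0 / 25.01 = 19.99
[Ca2+]_stock = 0.04773 × 19.99 = 0.9542 mol/L

0.9542 mol/L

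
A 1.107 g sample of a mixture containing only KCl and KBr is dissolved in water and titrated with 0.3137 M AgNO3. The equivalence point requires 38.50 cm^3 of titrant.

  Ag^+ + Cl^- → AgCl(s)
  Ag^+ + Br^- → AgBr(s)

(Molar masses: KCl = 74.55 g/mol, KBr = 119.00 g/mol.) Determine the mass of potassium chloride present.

n(AgNO3) = 0.03850 × 0.3137 = 0.01208 mol
Let x = n(KCl), y = n(KBr).
Titrant: 1x + 1y = 0.01208;  mass: 74.55x + 119.00y = 1.107
Solving, x = 7.429 × 10^-3 mol, y = 4.649 × 10^-3 mol
mass of KCl = 7.429 × 10^-3 × 74.55 = 0.5538 g

0.5538 g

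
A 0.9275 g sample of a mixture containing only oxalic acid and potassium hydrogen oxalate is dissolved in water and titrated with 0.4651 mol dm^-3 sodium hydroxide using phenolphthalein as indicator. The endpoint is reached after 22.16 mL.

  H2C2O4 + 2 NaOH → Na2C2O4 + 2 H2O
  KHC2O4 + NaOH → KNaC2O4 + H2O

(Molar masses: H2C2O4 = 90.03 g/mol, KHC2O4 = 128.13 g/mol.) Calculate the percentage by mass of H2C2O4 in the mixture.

n(NaOH) = 0.02216 × 0.4651 = 0.01031 mol
Let x = n(H2C2O4), y = n(KHC2O4).
Titrant: 2x + 1y = 0.01031;  mass: 90.03x + 128.13y = 0.9275
Solving, x = 2.365 × 10^-3 mol, y = 5.577 × 10^-3 mol
mass of H2C2O4 = 2.365 × 10^-3 × 90.03 = 0.2129 g
% H2C2O4 = 0.2129 / 0.9275 × 100 = 22.95 %

22.95 %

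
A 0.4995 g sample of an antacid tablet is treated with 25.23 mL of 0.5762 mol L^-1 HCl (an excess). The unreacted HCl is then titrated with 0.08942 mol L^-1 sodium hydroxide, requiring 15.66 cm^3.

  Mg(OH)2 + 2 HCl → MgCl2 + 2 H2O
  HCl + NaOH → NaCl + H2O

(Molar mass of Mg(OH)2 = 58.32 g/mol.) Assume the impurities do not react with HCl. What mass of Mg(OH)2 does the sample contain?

n(HCl) added = 0.02523 × 0.5762 = 0.01454 mol
n(NaOH) used in back-titration = 0.01566 × 0.08942 = 1.400 × 10^-3 mol
n(HCl) left over = 1.400 × 10^-3 mol (1:1 ratio)
n(HCl) consumed by analyte = 0.01454 − 1.400 × 10^-3 = 0.01314 mol
From the 1:2 ratio, n(Mg(OH)2) = 1/2 × 0.01314 = 6.569 × 10^-3 mol
mass of Mg(OH)2 = 6.569 × 10^-3 × 58.32 = 0.3831 g

0.3831 g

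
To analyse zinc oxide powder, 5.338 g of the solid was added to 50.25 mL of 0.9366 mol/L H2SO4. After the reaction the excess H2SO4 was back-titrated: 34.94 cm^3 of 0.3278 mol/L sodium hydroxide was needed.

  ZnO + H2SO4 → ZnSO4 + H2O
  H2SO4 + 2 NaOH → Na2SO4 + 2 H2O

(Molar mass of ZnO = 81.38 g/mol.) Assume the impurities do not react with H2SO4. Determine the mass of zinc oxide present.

n(H2SO4) added = 0.05025 × 0.9366 = 0.04706 mol
n(NaOH) used in back-titration = 0.03494 × 0.3278 = 0.01145 mol
From the 1:2 ratio, n(H2SO4) left over = 1/2 × 0.01145 = 5.727 × 10^-3 mol
n(H2SO4) consumed by analyte = 0.04706 − 5.727 × 10^-3 = 0.04134 mol
n(ZnO) = 0.04134 mol (1:1 ratio)
mass of ZnO = 0.04134 × 81.38 = 3.364 g

3.364 g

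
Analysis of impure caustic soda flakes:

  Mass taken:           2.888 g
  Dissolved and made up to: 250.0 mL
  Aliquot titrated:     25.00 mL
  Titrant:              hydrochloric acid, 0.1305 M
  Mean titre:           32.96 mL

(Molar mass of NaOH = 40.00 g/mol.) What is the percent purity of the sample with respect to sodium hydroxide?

NaOH + HCl → NaCl + H2O
n(HCl) per titration = 0.03296 × 0.1305 = 4.301 × 10^-3 mol
n(NaOH) in each aliquot = 4.301 × 10^-3 mol (1:1 ratio)
n(NaOH) in the whole flask = 4.301 × 10^-3 × 250.0/25.00 = 0.04301 mol
mass of NaOH = 0.04301 × 40.00 = 1.721 g
% NaOH = 1.721 / 2.888 × 100 = 59.57 %

59.57 %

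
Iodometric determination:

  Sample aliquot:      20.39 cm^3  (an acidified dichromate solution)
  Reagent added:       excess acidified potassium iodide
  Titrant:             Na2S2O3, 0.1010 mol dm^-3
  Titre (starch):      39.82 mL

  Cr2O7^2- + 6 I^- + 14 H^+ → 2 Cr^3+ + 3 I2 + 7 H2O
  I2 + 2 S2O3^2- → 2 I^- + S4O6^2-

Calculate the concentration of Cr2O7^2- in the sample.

n(S2O3^2-) = 0.03982 × 0.1010 = 4.022 × 10^-3 mol
n(I2) = n(S2O3^2-)/2 = 2.011 × 10^-3 mol
From the 1:3 ratio, n(Cr2O7^2-) in the aliquot = 1/3 × 2.011 × 10^-3 = 6.703 × 10^-4 mol
[Cr2O7^2-] = 6.703 × 10^-4 / 0.02039 = 0.03287 mol/L

0.03287 mol/L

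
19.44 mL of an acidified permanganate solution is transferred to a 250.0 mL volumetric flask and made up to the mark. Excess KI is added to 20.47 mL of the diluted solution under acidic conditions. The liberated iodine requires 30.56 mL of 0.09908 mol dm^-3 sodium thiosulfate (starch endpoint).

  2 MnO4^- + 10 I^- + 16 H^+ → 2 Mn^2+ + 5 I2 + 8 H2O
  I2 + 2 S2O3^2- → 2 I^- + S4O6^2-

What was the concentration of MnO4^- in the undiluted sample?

n(S2O3^2-) = 0.03056 × 0.09908 = 3.028 × 10^-3 mol
n(I2) = n(S2O3^2-)/2 = 1.514 × 10^-3 mol
From the 2:5 ratio, n(MnO4^-) in the aliquot = 2/5 × 1.514 × 10^-3 = 6.056 × 10^-4 mol
[MnO4^-]_dilute = 6.056 × 10^-4 / 0.02047 = 0.02958 mol/L
[MnO4^-]_original = 0.02958 × 250.0/19.44 = 0.3804 mol/L

0.3804 mol/L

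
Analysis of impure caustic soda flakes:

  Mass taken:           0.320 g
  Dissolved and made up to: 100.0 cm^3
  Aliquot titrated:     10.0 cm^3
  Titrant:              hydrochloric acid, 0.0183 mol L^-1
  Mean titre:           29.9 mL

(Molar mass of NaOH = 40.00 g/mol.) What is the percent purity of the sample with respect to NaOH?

68.4 %

NaOH + HCl → NaCl + H2O
n(HCl) per titration = 0.0299 × 0.0183 = 5.47 × 10^-4 mol
n(NaOH) in each aliquot = 5.47 × 10^-4 mol (1:1 ratio)
n(NaOH) in the whole flask = 5.47 × 10^-4 × 100.0/10.0 = 5.47 × 10^-3 mol
mass of NaOH = 5.47 × 10^-3 × 40.00 = 0.219 g
% NaOH = 0.219 / 0.320 × 100 = 68.4 %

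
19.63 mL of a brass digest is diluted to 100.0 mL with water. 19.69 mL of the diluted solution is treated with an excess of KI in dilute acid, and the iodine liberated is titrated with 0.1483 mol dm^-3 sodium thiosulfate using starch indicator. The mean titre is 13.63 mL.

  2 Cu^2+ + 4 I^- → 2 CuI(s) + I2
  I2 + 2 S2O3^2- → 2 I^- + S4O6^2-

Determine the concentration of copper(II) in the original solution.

n(S2O3^2-) = 0.01363 × 0.1483 = 2.021 × 10^-3 mol
n(I2) = n(S2O3^2-)/2 = 1.011 × 10^-3 mol
From the 2:1 ratio, n(Cu2+) in the aliquot = 2/1 × 1.011 × 10^-3 = 2.021 × 10^-3 mol
[Cu2+]_dilute = 2.021 × 10^-3 / 0.01969 = 0.1027 mol/L
[Cu2+]_original = 0.1027 × 100.0/19.63 = 0.5230 mol/L

0.5230 mol/L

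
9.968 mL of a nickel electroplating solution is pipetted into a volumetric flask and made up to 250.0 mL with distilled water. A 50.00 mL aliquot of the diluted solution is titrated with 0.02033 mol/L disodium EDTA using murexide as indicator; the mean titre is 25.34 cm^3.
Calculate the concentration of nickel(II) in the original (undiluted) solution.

0.2584 mol/L

Ni^2+ + EDTA^4- → [Ni(EDTA)]^2-
n(EDTA) = 0.02534 × 0.02033 = 5.152 × 10^-4 mol
n(Ni2+) in the aliquot = 5.152 × 10^-4 mol (1:1 ratio)
[Ni2+]_dilute = 5.152 × 10^-4 / 0.05000 = 0.01030 mol/L
Dilution factor = 250.0 / 9.968 = 25.08
[Ni2+]_stock = 0.01030 × 25.08 = 0.2584 mol/L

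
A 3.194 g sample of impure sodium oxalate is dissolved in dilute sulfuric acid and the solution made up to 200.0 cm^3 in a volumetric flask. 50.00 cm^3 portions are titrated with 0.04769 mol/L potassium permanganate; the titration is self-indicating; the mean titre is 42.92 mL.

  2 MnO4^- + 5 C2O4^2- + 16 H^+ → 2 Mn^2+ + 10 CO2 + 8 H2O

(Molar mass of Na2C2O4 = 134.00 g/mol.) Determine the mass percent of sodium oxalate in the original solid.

85.87 %

n(KMnO4) per titration = 0.04292 × 0.04769 = 2.047 × 10^-3 mol
From the 5:2 ratio, n(Na2C2O4) in each aliquot = 5/2 × 2.047 × 10^-3 = 5.117 × 10^-3 mol
n(Na2C2O4) in the whole flask = 5.117 × 10^-3 × 200.0/50.00 = 0.02047 mol
mass of Na2C2O4 = 0.02047 × 134.00 = 2.743 g
% Na2C2O4 = 2.743 / 3.194 × 100 = 85.87 %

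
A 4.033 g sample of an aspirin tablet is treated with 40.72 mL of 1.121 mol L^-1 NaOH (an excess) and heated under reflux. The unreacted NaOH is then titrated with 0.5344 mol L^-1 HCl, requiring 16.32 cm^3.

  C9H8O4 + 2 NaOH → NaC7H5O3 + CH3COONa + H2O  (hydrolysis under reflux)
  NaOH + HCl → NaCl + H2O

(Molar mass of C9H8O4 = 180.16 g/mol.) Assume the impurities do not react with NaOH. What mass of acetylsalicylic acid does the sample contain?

3.326 g

n(NaOH) added = 0.04072 × 1.121 = 0.04565 mol
n(HCl) used in back-titration = 0.01632 × 0.5344 = 8.721 × 10^-3 mol
n(NaOH) left over = 8.721 × 10^-3 mol (1:1 ratio)
n(NaOH) consumed by analyte = 0.04565 − 8.721 × 10^-3 = 0.03693 mol
From the 1:2 ratio, n(C9H8O4) = 1/2 × 0.03693 = 0.01846 mol
mass of C9H8O4 = 0.01846 × 180.16 = 3.326 g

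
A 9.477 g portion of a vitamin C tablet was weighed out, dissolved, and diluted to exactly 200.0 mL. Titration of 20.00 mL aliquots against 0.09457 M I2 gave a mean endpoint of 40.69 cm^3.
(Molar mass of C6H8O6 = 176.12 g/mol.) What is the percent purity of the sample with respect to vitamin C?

71.51 %

C6H8O6 + I2 → C6H6O6 + 2 HI
n(I2) per titration = 0.04069 × 0.09457 = 3.848 × 10^-3 mol
n(C6H8O6) in each aliquot = 3.848 × 10^-3 mol (1:1 ratio)
n(C6H8O6) in the whole flask = 3.848 × 10^-3 × 200.0/20.00 = 0.03848 mol
mass of C6H8O6 = 0.03848 × 176.12 = 6.777 g
% C6H8O6 = 6.777 / 9.477 × 100 = 71.51 %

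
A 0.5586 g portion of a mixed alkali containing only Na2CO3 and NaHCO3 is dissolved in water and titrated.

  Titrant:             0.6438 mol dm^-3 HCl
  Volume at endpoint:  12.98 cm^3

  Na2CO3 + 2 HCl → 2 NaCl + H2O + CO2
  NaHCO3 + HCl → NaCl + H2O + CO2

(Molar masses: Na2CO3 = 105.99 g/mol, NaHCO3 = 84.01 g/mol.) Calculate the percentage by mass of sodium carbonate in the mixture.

n(HCl) = 0.01298 × 0.6438 = 8.357 × 10^-3 mol
Let x = n(Na2CO3), y = n(NaHCO3).
Titrant: 2x + 1y = 8.357 × 10^-3;  mass: 105.99x + 84.01y = 0.5586
Solving, x = 2.312 × 10^-3 mol, y = 3.732 × 10^-3 mol
mass of Na2CO3 = 2.312 × 10^-3 × 105.99 = 0.2451 g
% Na2CO3 = 0.2451 / 0.5586 × 100 = 43.87 %

43.87 %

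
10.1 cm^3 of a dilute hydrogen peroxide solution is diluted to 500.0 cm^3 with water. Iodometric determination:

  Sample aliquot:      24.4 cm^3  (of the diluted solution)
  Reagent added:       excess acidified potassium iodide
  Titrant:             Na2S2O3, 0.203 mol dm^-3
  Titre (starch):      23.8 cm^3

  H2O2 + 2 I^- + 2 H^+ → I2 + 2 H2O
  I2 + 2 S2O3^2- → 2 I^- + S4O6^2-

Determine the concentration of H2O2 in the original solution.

n(S2O3^2-) = 0.0238 × 0.203 = 4.83 × 10^-3 mol
n(I2) = n(S2O3^2-)/2 = 2.42 × 10^-3 mol
n(H2O2) in the aliquot = 2.42 × 10^-3 mol (1:1 ratio)
[H2O2]_dilute = 2.42 × 10^-3 / 0.0244 = 0.0990 mol/L
[H2O2]_original = 0.0990 × 500.0/10.1 = 4.90 mol/L

4.90 mol/L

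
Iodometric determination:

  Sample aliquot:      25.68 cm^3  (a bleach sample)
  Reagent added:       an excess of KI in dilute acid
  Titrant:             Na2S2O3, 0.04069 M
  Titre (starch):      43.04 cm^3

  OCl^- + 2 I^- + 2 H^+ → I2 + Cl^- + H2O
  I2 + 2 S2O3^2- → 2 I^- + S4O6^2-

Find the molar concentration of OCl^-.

0.03410 M

n(S2O3^2-) = 0.04304 × 0.04069 = 1.751 × 10^-3 mol
n(I2) = n(S2O3^2-)/2 = 8.756 × 10^-4 mol
n(OCl^-) in the aliquot = 8.756 × 10^-4 mol (1:1 ratio)
[OCl^-] = 8.756 × 10^-4 / 0.02568 = 0.03410 mol/L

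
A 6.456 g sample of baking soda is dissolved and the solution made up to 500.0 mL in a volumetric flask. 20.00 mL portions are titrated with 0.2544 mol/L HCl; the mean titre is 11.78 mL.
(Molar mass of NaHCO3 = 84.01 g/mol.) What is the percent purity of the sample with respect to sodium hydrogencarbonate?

97.49 %

NaHCO3 + HCl → NaCl + H2O + CO2
n(HCl) per titration = 0.01178 × 0.2544 = 2.997 × 10^-3 mol
n(NaHCO3) in each aliquot = 2.997 × 10^-3 mol (1:1 ratio)
n(NaHCO3) in the whole flask = 2.997 × 10^-3 × 500.0/20.00 = 0.07492 mol
mass of NaHCO3 = 0.07492 × 84.01 = 6.294 g
% NaHCO3 = 6.294 / 6.456 × 100 = 97.49 %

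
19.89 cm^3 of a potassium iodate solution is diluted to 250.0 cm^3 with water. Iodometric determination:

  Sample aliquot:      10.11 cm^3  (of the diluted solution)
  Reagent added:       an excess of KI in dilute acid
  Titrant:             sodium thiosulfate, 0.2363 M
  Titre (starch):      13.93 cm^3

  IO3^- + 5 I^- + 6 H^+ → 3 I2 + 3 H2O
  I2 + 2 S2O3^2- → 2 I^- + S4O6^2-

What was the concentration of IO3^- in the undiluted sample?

n(S2O3^2-) = 0.01393 × 0.2363 = 3.292 × 10^-3 mol
n(I2) = n(S2O3^2-)/2 = 1.646 × 10^-3 mol
From the 1:3 ratio, n(IO3^-) in the aliquot = 1/3 × 1.646 × 10^-3 = 5.486 × 10^-4 mol
[IO3^-]_dilute = 5.486 × 10^-4 / 0.01011 = 0.05426 mol/L
[IO3^-]_original = 0.05426 × 250.0/19.89 = 0.6821 mol/L

0.6821 M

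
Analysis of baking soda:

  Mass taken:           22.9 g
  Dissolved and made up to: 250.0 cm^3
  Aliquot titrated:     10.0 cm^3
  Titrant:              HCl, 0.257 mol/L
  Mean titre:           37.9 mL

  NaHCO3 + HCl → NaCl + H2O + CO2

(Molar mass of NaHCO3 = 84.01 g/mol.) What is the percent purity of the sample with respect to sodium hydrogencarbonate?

89.3 %

n(HCl) per titration = 0.0379 × 0.257 = 9.74 × 10^-3 mol
n(NaHCO3) in each aliquot = 9.74 × 10^-3 mol (1:1 ratio)
n(NaHCO3) in the whole flask = 9.74 × 10^-3 × 250.0/10.0 = 0.244 mol
mass of NaHCO3 = 0.244 × 84.01 = 20.5 g
% NaHCO3 = 20.5 / 22.9 × 100 = 89.3 %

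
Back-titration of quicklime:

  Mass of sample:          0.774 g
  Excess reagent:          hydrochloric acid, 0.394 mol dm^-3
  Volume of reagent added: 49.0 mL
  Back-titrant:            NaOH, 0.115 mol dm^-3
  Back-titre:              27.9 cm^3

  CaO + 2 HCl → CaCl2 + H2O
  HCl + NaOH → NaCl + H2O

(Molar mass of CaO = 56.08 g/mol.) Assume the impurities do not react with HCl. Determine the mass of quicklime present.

0.451 g

n(HCl) added = 0.0490 × 0.394 = 0.0193 mol
n(NaOH) used in back-titration = 0.0279 × 0.115 = 3.21 × 10^-3 mol
n(HCl) left over = 3.21 × 10^-3 mol (1:1 ratio)
n(HCl) consumed by analyte = 0.0193 − 3.21 × 10^-3 = 0.0161 mol
From the 1:2 ratio, n(CaO) = 1/2 × 0.0161 = 8.05 × 10^-3 mol
mass of CaO = 8.05 × 10^-3 × 56.08 = 0.451 g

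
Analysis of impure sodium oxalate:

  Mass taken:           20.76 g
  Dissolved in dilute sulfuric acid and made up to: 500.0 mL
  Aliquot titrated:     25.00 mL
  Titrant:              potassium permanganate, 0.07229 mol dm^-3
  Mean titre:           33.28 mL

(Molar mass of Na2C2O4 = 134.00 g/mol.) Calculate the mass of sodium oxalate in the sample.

2 MnO4^- + 5 C2O4^2- + 16 H^+ → 2 Mn^2+ + 10 CO2 + 8 H2O
n(KMnO4) per titration = 0.03328 × 0.07229 = 2.406 × 10^-3 mol
From the 5:2 ratio, n(Na2C2O4) in each aliquot = 5/2 × 2.406 × 10^-3 = 6.015 × 10^-3 mol
n(Na2C2O4) in the whole flask = 6.015 × 10^-3 × 500.0/25.00 = 0.1203 mol
mass of Na2C2O4 = 0.1203 × 134.00 = 16.12 g

16.12 g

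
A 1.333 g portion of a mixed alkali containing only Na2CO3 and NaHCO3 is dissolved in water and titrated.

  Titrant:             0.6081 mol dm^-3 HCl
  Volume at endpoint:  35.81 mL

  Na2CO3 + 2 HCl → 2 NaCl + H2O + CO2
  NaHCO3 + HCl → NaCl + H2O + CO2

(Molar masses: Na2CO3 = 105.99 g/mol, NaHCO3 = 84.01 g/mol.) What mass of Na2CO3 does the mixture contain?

n(HCl) = 0.03581 × 0.6081 = 0.02178 mol
Let x = n(Na2CO3), y = n(NaHCO3).
Titrant: 2x + 1y = 0.02178;  mass: 105.99x + 84.01y = 1.333
Solving, x = 8.003 × 10^-3 mol, y = 5.771 × 10^-3 mol
mass of Na2CO3 = 8.003 × 10^-3 × 105.99 = 0.8482 g

0.8482 g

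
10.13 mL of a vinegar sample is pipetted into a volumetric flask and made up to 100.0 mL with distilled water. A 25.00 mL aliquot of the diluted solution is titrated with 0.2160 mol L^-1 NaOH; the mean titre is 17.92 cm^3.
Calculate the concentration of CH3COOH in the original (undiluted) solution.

CH3COOH + NaOH → CH3COONa + H2O
n(NaOH) = 0.01792 × 0.2160 = 3.871 × 10^-3 mol
n(CH3COOH) in the aliquot = 3.871 × 10^-3 mol (1:1 ratio)
[CH3COOH]_dilute = 3.871 × 10^-3 / 0.02500 = 0.1548 mol/L
Dilution factor = 100.0 / 10.13 = 9.872
[CH3COOH]_stock = 0.1548 × 9.872 = 1.528 mol/L

1.528 mol/L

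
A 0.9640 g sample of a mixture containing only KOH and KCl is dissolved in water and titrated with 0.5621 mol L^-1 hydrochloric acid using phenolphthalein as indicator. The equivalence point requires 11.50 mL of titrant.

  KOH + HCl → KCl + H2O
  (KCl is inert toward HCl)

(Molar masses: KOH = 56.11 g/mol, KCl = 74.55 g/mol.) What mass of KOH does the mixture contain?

n(HCl) = 0.01150 × 0.5621 = 6.464 × 10^-3 mol
Let x = n(KOH), y = n(KCl).
Titrant: 1x = 6.464 × 10^-3;  mass: 56.11x + 74.55y = 0.9640
Solving, x = 6.464 × 10^-3 mol, y = 8.066 × 10^-3 mol
mass of KOH = 6.464 × 10^-3 × 56.11 = 0.3627 g

0.3627 g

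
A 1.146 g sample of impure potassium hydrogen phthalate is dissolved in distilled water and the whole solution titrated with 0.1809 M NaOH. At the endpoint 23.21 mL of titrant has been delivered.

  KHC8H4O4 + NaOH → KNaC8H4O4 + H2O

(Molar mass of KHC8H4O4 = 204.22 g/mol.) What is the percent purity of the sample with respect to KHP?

74.82 %

n(NaOH) = 0.02321 L × 0.1809 mol/L = 4.199 × 10^-3 mol
n(KHC8H4O4) = 4.199 × 10^-3 mol (1:1 ratio)
mass of KHC8H4O4 = 4.199 × 10^-3 × 204.22 g/mol = 0.8575 g
% KHC8H4O4 = 0.8575 / 1.146 × 100 = 74.82 %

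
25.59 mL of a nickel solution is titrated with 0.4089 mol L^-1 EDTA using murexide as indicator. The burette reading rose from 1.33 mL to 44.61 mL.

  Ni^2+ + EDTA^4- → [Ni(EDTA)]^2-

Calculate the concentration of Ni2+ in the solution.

n(EDTA) = 0.04328 L × 0.4089 mol/L = 0.01770 mol
n(Ni2+) = 0.01770 mol (1:1 mole ratio)
[Ni2+] = 0.01770 mol / 0.02559 L = 0.6916 mol/L

0.6916 mol/L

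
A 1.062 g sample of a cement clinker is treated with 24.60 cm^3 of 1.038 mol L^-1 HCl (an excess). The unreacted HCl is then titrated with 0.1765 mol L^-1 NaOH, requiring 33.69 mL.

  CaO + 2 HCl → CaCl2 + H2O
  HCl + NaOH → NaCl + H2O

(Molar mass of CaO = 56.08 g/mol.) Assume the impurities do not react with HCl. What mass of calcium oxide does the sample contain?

0.5493 g

n(HCl) added = 0.02460 × 1.038 = 0.02553 mol
n(NaOH) used in back-titration = 0.03369 × 0.1765 = 5.946 × 10^-3 mol
n(HCl) left over = 5.946 × 10^-3 mol (1:1 ratio)
n(HCl) consumed by analyte = 0.02553 − 5.946 × 10^-3 = 0.01959 mol
From the 1:2 ratio, n(CaO) = 1/2 × 0.01959 = 9.794 × 10^-3 mol
mass of CaO = 9.794 × 10^-3 × 56.08 = 0.5493 g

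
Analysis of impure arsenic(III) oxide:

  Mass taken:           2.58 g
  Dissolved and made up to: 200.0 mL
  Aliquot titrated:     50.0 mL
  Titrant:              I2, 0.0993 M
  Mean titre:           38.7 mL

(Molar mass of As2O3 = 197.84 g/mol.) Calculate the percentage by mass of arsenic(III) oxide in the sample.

As2O3 + 2 I2 + 2 H2O → As2O5 + 4 HI
n(I2) per titration = 0.0387 × 0.0993 = 3.84 × 10^-3 mol
From the 1:2 ratio, n(As2O3) in each aliquot = 1/2 × 3.84 × 10^-3 = 1.92 × 10^-3 mol
n(As2O3) in the whole flask = 1.92 × 10^-3 × 200.0/50.0 = 7.69 × 10^-3 mol
mass of As2O3 = 7.69 × 10^-3 × 197.84 = 1.52 g
% As2O3 = 1.52 / 2.58 × 100 = 58.9 %

58.9 %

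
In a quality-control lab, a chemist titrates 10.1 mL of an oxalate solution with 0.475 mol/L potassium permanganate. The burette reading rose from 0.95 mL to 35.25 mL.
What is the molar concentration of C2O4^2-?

2 MnO4^- + 5 C2O4^2- + 16 H^+ → 2 Mn^2+ + 10 CO2 + 8 H2O
n(KMnO4) = 0.0343 L × 0.475 mol/L = 0.0163 mol
From the 5:2 mole ratio, n(C2O4^2-) = 5/2 × 0.0163 = 0.0407 mol
[C2O4^2-] = 0.0407 mol / 0.0101 L = 4.03 mol/L

4.03 mol/L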